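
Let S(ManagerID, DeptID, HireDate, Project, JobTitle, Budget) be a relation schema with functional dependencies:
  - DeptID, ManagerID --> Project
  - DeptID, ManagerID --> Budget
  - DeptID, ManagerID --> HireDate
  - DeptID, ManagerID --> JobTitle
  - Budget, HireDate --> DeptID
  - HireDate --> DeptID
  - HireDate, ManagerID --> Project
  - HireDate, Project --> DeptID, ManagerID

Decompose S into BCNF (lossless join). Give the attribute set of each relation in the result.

Candidate keys of the original relation: {DeptID, ManagerID}, {HireDate, ManagerID}, {HireDate, Project}.
Within {Budget, DeptID, HireDate, JobTitle, ManagerID, Project}: {Budget, HireDate}⁺ ∩ {Budget, DeptID, HireDate, JobTitle, ManagerID, Project} = {Budget, DeptID, HireDate}, not the whole set, so Budget, HireDate --> DeptID violates BCNF; decompose into {Budget, DeptID, HireDate} and {Budget, HireDate, JobTitle, ManagerID, Project}.
Within {Budget, DeptID, HireDate}: {HireDate}⁺ ∩ {Budget, DeptID, HireDate} = {DeptID, HireDate}, not the whole set, so HireDate --> DeptID violates BCNF; decompose into {DeptID, HireDate} and {Budget, HireDate}.
{DeptID, HireDate}: every determinant is a superkey — BCNF.
{Budget, HireDate}: every determinant is a superkey — BCNF.
{Budget, HireDate, JobTitle, ManagerID, Project}: every determinant is a superkey — BCNF.

{Budget, HireDate, JobTitle, ManagerID, Project}; {DeptID, HireDate}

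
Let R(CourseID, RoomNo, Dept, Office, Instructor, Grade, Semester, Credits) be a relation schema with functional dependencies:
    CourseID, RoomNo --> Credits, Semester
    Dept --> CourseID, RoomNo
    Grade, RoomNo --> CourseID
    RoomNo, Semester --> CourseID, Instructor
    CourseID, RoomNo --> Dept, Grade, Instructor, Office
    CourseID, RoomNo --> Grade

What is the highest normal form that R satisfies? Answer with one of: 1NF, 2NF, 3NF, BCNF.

Candidate keys: {CourseID, RoomNo}, {Dept}, {Grade, RoomNo}, {RoomNo, Semester}. Prime attributes: {CourseID, Dept, Grade, RoomNo, Semester}.
Each dependency's left side is a superkey — BCNF holds.

BCNF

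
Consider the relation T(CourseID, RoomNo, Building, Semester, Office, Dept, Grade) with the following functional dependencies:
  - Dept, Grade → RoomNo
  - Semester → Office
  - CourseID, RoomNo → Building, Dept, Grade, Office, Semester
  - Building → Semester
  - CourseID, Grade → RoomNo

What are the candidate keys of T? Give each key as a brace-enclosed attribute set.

{CourseID, Grade}, {CourseID, RoomNo}

No FD produces {CourseID}, so it must be in every candidate key.
{CourseID, Grade}⁺ = {Building, CourseID, Dept, Grade, Office, RoomNo, Semester}, which is every attribute, so {CourseID, Grade} is a candidate key.
{CourseID, RoomNo}⁺ = {Building, CourseID, Dept, Grade, Office, RoomNo, Semester}, which is every attribute, so {CourseID, RoomNo} is a candidate key.
Any other superkey properly contains one of these, so there are no further candidate keys.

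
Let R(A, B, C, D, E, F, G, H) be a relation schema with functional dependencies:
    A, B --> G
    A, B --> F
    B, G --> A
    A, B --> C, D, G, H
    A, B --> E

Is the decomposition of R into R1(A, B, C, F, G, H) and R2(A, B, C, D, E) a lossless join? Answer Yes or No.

R1 ∩ R2 = {A, B, C}; its closure under F is {A, B, C, D, E, F, G, H}.
R1 is contained in that closure, so R1 ∩ R2 --> R1 holds and the join is lossless.

Yes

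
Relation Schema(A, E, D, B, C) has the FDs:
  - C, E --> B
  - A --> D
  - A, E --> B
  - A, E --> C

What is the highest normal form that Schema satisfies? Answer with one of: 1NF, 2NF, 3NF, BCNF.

1NF

Candidate key: {A, E}. Prime attributes: {A, E}.
C, E --> B: {C, E}⁺ = {B, C, E}, which is not all of the attributes, so the left side is not a superkey — BCNF is violated.
Because {B} is non-prime and the left side of C, E --> B is not a superkey, the relation is not in 3NF.
Since {A} ⊂ {A, E} and {A}⁺ ⊇ {D} with {D} non-prime, there is a partial dependency; 2NF fails.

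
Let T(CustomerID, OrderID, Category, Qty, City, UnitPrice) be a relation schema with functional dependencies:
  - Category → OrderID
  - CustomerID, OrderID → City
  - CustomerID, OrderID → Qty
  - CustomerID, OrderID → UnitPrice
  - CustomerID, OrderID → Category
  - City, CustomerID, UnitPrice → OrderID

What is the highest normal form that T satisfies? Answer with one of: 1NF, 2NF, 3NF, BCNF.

3NF

Candidate keys: {Category, CustomerID}, {City, CustomerID, UnitPrice}, {CustomerID, OrderID}. Prime attributes: {Category, City, CustomerID, OrderID, UnitPrice}.
Category → OrderID breaks BCNF: {Category}⁺ = {Category, OrderID}, so {Category} is not a superkey.
Its right-hand attributes {OrderID} are all prime, as are those of every other non-superkey FD — the relation is in 3NF.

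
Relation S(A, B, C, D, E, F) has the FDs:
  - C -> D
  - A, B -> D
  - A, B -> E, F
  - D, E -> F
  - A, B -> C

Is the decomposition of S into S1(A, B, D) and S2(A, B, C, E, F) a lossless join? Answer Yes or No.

Common attributes: {A, B}; their closure is {A, B, C, D, E, F}.
This includes all of S1, so the common attributes are a superkey of S1 — the join is lossless.

Yes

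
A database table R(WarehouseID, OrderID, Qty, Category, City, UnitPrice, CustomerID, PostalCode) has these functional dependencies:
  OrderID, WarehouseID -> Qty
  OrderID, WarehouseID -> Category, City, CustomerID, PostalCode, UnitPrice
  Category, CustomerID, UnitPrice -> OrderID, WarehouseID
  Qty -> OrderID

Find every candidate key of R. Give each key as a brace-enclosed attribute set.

{Category, CustomerID, UnitPrice}, {OrderID, WarehouseID}, {Qty, WarehouseID}

{OrderID, WarehouseID}⁺ = {Category, City, CustomerID, OrderID, PostalCode, Qty, UnitPrice, WarehouseID}, which is every attribute, so {OrderID, WarehouseID} is a candidate key.
{Qty, WarehouseID}⁺ = {Category, City, CustomerID, OrderID, PostalCode, Qty, UnitPrice, WarehouseID}, which is every attribute, so {Qty, WarehouseID} is a candidate key.
{Category, CustomerID, UnitPrice}⁺ = {Category, City, CustomerID, OrderID, PostalCode, Qty, UnitPrice, WarehouseID}, which is every attribute, so {Category, CustomerID, UnitPrice} is a candidate key.
No proper subset of any of these is a key, and no other minimal superkey exists.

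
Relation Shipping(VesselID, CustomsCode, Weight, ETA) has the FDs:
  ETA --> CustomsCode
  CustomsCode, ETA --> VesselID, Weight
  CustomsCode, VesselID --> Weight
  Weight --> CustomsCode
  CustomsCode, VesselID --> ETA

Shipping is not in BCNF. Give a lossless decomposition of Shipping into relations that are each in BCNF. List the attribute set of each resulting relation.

{CustomsCode, Weight}; {ETA, VesselID, Weight}

Candidate keys of the original relation: {CustomsCode, VesselID}, {ETA}, {VesselID, Weight}.
{CustomsCode, ETA, VesselID, Weight}: {Weight} determines {CustomsCode, Weight} here but is not a superkey — split on Weight --> CustomsCode, giving {CustomsCode, Weight} and {ETA, VesselID, Weight}.
{CustomsCode, Weight}: every determinant is a superkey — BCNF.
{ETA, VesselID, Weight}: every determinant is a superkey — BCNF.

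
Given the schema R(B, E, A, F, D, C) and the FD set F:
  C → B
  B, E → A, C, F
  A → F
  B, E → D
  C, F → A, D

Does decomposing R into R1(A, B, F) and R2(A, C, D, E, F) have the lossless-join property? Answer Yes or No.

No

The shared attributes are {A, F} and {A, F}⁺ = {A, F}.
R1 ⊄ {A, F} and R2 ⊄ {A, F}, so the split is lossy.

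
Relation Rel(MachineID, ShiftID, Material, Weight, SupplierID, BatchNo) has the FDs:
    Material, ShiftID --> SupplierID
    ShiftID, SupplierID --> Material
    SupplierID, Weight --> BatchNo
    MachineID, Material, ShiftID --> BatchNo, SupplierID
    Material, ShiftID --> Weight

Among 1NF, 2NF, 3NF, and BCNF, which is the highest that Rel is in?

1NF

Candidate keys: {MachineID, Material, ShiftID}, {MachineID, ShiftID, SupplierID}. Prime attributes: {MachineID, Material, ShiftID, SupplierID}.
Material, ShiftID --> SupplierID: {Material, ShiftID}⁺ = {BatchNo, Material, ShiftID, SupplierID, Weight}, which is not all of the attributes, so the left side is not a superkey — BCNF is violated.
Because {BatchNo} is non-prime and the left side of SupplierID, Weight --> BatchNo is not a superkey, the relation is not in 3NF.
{Material, ShiftID} is a proper subset of the key {MachineID, Material, ShiftID}, and {Material, ShiftID}⁺ contains the non-prime attributes {BatchNo, Weight} — a partial dependency, so 2NF is violated.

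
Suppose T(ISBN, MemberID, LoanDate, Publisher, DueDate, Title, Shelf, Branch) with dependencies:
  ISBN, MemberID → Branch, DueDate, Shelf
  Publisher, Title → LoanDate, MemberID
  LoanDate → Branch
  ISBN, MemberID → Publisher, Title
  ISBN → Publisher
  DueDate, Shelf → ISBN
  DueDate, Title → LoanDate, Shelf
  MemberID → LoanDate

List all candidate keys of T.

{DueDate, MemberID, Shelf}, {DueDate, Title}, {ISBN, MemberID}, {ISBN, Title}

Closure of {DueDate, Title} is {Branch, DueDate, ISBN, LoanDate, MemberID, Publisher, Shelf, Title}, the whole schema; {DueDate, Title} is a candidate key.
Closure of {ISBN, MemberID} is {Branch, DueDate, ISBN, LoanDate, MemberID, Publisher, Shelf, Title}, the whole schema; {ISBN, MemberID} is a candidate key.
Closure of {ISBN, Title} is {Branch, DueDate, ISBN, LoanDate, MemberID, Publisher, Shelf, Title}, the whole schema; {ISBN, Title} is a candidate key.
Closure of {DueDate, MemberID, Shelf} is {Branch, DueDate, ISBN, LoanDate, MemberID, Publisher, Shelf, Title}, the whole schema; {DueDate, MemberID, Shelf} is a candidate key.
These are minimal and exhaustive — every other superkey contains one of them.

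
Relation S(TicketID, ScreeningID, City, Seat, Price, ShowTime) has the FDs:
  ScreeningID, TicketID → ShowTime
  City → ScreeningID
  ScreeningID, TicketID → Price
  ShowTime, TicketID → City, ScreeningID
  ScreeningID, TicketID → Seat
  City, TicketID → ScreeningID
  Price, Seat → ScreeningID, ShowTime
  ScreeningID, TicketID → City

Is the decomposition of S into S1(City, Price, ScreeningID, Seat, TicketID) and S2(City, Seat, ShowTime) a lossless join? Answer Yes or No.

Common attributes: {City, Seat}; their closure is {City, ScreeningID, Seat}.
S1 ⊄ {City, ScreeningID, Seat} and S2 ⊄ {City, ScreeningID, Seat}, so the split is lossy.

No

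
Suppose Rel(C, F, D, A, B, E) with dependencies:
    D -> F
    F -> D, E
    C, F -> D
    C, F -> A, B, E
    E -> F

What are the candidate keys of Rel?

Attributes never on any right-hand side: {C} — every candidate key must contain it.
{C, D}⁺ = {A, B, C, D, E, F}, which is every attribute, so {C, D} is a candidate key.
{C, E}⁺ = {A, B, C, D, E, F}, which is every attribute, so {C, E} is a candidate key.
{C, F}⁺ = {A, B, C, D, E, F}, which is every attribute, so {C, F} is a candidate key.
No proper subset of any of these is a key, and no other minimal superkey exists.

{C, D}, {C, E}, {C, F}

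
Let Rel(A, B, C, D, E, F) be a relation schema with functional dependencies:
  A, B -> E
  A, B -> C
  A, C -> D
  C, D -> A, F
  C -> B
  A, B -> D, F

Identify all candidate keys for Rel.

{A, B}⁺ = {A, B, C, D, E, F}, which is every attribute, so {A, B} is a candidate key.
{A, C}⁺ = {A, B, C, D, E, F}, which is every attribute, so {A, C} is a candidate key.
{C, D}⁺ = {A, B, C, D, E, F}, which is every attribute, so {C, D} is a candidate key.
These are minimal and exhaustive — every other superkey contains one of them.

{A, B}, {A, C}, {C, D}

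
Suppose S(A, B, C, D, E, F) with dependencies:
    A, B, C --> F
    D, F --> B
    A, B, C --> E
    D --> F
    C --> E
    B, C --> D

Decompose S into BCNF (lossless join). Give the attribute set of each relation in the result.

{A, C, D}; {B, D, F}; {C, E}

Candidate keys of the original relation: {A, B, C}, {A, C, D}.
{A, B, C, D, E, F}: {D, F} determines {B, D, F} here but is not a superkey — split on D, F --> B, giving {B, D, F} and {A, C, D, E, F}.
{B, D, F} is in BCNF.
{A, C, D, E, F}: {D} determines {D, F} here but is not a superkey — split on D --> F, giving {D, F} and {A, C, D, E}.
{D, F} is in BCNF.
{A, C, D, E}: {C} determines {C, E} here but is not a superkey — split on C --> E, giving {C, E} and {A, C, D}.
{C, E} is in BCNF.
{A, C, D} is in BCNF.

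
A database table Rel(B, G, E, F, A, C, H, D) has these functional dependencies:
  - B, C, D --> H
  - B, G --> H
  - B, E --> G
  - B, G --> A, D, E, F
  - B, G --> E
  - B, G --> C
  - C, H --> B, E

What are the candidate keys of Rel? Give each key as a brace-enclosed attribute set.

{B, E}⁺ = {A, B, C, D, E, F, G, H} — all of the relation — so {B, E} is a candidate key.
{B, G}⁺ = {A, B, C, D, E, F, G, H} — all of the relation — so {B, G} is a candidate key.
{C, H}⁺ = {A, B, C, D, E, F, G, H} — all of the relation — so {C, H} is a candidate key.
{B, C, D}⁺ = {A, B, C, D, E, F, G, H} — all of the relation — so {B, C, D} is a candidate key.
These are minimal and exhaustive — every other superkey contains one of them.

{B, C, D}, {B, E}, {B, G}, {C, H}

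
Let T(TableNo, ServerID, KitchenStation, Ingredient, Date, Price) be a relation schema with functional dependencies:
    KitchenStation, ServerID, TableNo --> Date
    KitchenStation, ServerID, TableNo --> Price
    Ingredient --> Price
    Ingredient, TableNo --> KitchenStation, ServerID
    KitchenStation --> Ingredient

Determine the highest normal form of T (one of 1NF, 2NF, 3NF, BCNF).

1NF

Candidate keys: {Ingredient, TableNo}, {KitchenStation, TableNo}. Prime attributes: {Ingredient, KitchenStation, TableNo}.
For Ingredient --> Price we have {Ingredient}⁺ = {Ingredient, Price}; {Ingredient} is not a superkey, so BCNF fails.
Because {Price} is non-prime and the left side of Ingredient --> Price is not a superkey, the relation is not in 3NF.
Since {Ingredient} ⊂ {Ingredient, TableNo} and {Ingredient}⁺ ⊇ {Price} with {Price} non-prime, there is a partial dependency; 2NF fails.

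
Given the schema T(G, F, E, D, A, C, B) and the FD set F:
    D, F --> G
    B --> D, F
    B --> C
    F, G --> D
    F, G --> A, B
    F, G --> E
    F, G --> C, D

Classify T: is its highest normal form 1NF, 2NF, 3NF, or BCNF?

BCNF

Candidate keys: {B}, {D, F}, {F, G}. Prime attributes: {B, D, F, G}.
Every FD has a superkey on the left, so the relation is in BCNF.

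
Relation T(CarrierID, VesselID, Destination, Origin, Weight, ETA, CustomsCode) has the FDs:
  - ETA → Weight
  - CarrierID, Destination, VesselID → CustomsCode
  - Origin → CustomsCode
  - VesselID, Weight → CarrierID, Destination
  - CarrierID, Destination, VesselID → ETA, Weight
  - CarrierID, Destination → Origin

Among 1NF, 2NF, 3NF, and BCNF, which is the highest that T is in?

1NF

Candidate keys: {CarrierID, Destination, VesselID}, {ETA, VesselID}, {VesselID, Weight}. Prime attributes: {CarrierID, Destination, ETA, VesselID, Weight}.
ETA → Weight: {ETA}⁺ = {ETA, Weight}, which is not all of the attributes, so the left side is not a superkey — BCNF is violated.
Because {CustomsCode} is non-prime and the left side of Origin → CustomsCode is not a superkey, the relation is not in 3NF.
Since {CarrierID, Destination} ⊂ {CarrierID, Destination, VesselID} and {CarrierID, Destination}⁺ ⊇ {CustomsCode, Origin} with {CustomsCode, Origin} non-prime, there is a partial dependency; 2NF fails.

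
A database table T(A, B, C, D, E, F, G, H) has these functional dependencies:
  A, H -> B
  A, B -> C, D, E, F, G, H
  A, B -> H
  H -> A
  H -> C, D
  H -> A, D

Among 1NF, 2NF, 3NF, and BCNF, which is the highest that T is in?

BCNF

Candidate keys: {A, B}, {H}. Prime attributes: {A, B, H}.
Every FD has a superkey on the left, so the relation is in BCNF.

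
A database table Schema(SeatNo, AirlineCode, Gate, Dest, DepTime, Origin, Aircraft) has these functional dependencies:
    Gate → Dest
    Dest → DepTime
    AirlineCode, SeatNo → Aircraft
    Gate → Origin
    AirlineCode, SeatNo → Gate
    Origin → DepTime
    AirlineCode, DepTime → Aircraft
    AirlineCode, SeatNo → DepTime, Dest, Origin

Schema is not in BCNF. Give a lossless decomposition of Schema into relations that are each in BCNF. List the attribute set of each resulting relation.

{Aircraft, AirlineCode, Gate}; {AirlineCode, Gate, SeatNo}; {DepTime, Dest}; {Dest, Gate, Origin}

Candidate key of the original relation: {AirlineCode, SeatNo}.
In {Aircraft, AirlineCode, DepTime, Dest, Gate, Origin, SeatNo}, {Gate} is not a superkey ({Gate}⁺ restricted to this set is {DepTime, Dest, Gate, Origin}), so split on Gate → DepTime, Dest, Origin into {DepTime, Dest, Gate, Origin} and {Aircraft, AirlineCode, Gate, SeatNo}.
In {DepTime, Dest, Gate, Origin}, {Dest} is not a superkey ({Dest}⁺ restricted to this set is {DepTime, Dest}), so split on Dest → DepTime into {DepTime, Dest} and {Dest, Gate, Origin}.
{DepTime, Dest}: every determinant is a superkey — BCNF.
{Dest, Gate, Origin}: every determinant is a superkey — BCNF.
In {Aircraft, AirlineCode, Gate, SeatNo}, {AirlineCode, Gate} is not a superkey ({AirlineCode, Gate}⁺ restricted to this set is {Aircraft, AirlineCode, Gate}), so split on AirlineCode, Gate → Aircraft into {Aircraft, AirlineCode, Gate} and {AirlineCode, Gate, SeatNo}.
{Aircraft, AirlineCode, Gate}: every determinant is a superkey — BCNF.
{AirlineCode, Gate, SeatNo}: every determinant is a superkey — BCNF.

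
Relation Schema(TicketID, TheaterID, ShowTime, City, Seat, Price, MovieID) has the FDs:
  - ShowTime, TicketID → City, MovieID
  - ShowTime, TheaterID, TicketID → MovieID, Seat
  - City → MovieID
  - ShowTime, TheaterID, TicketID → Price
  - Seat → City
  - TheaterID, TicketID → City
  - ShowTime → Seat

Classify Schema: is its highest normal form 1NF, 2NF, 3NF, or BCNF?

Candidate key: {ShowTime, TheaterID, TicketID}. Prime attributes: {ShowTime, TheaterID, TicketID}.
For ShowTime, TicketID → City, MovieID we have {ShowTime, TicketID}⁺ = {City, MovieID, Seat, ShowTime, TicketID}; {ShowTime, TicketID} is not a superkey, so BCNF fails.
ShowTime, TicketID → City, MovieID determines the non-prime attributes {City, MovieID} from a non-superkey — 3NF is violated.
Since {ShowTime} ⊂ {ShowTime, TheaterID, TicketID} and {ShowTime}⁺ ⊇ {City, MovieID, Seat} with {City, MovieID, Seat} non-prime, there is a partial dependency; 2NF fails.

1NF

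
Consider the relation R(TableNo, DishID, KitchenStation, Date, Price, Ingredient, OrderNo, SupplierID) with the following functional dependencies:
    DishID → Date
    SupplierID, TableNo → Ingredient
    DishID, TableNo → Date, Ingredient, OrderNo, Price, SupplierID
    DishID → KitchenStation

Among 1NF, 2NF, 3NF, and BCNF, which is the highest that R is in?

1NF

Candidate key: {DishID, TableNo}. Prime attributes: {DishID, TableNo}.
DishID → Date: {DishID}⁺ = {Date, DishID, KitchenStation}, which is not all of the attributes, so the left side is not a superkey — BCNF is violated.
DishID → Date has non-prime {Date} on the right and a non-superkey on the left, so 3NF fails.
The proper key subset {DishID} of {DishID, TableNo} determines non-prime {Date, KitchenStation}, so the relation is not even in 2NF.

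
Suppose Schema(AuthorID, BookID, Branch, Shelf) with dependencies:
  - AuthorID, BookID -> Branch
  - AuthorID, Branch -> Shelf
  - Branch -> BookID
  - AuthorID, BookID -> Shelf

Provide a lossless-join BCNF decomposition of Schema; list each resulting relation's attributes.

{AuthorID, Branch, Shelf}; {BookID, Branch}

Candidate keys of the original relation: {AuthorID, BookID}, {AuthorID, Branch}.
{AuthorID, BookID, Branch, Shelf}: {Branch} determines {BookID, Branch} here but is not a superkey — split on Branch -> BookID, giving {BookID, Branch} and {AuthorID, Branch, Shelf}.
{BookID, Branch} has no BCNF violation.
{AuthorID, Branch, Shelf} has no BCNF violation.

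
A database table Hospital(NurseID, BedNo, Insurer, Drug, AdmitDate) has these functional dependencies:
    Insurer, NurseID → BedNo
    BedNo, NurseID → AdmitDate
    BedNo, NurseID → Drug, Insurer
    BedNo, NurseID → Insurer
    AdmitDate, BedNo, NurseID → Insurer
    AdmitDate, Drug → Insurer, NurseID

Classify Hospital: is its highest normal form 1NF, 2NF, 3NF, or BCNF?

Candidate keys: {AdmitDate, Drug}, {BedNo, NurseID}, {Insurer, NurseID}. Prime attributes: {AdmitDate, BedNo, Drug, Insurer, NurseID}.
Each dependency's left side is a superkey — BCNF holds.

BCNF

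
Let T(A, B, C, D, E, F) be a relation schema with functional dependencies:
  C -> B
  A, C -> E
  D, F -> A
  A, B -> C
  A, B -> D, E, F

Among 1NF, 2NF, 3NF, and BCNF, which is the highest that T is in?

Candidate keys: {A, B}, {A, C}, {B, D, F}, {C, D, F}. Prime attributes: {A, B, C, D, F}.
C -> B breaks BCNF: {C}⁺ = {B, C}, so {C} is not a superkey.
But every attribute on its right side ({B}) is prime, and the same holds for every other non-superkey FD, so 3NF still holds.

3NF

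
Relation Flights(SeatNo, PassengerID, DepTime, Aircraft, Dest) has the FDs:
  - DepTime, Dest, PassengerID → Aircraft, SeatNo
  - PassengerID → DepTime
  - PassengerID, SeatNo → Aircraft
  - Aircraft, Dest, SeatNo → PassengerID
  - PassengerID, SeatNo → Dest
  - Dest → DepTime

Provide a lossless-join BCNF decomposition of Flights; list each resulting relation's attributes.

Candidate keys of the original relation: {Aircraft, Dest, SeatNo}, {Dest, PassengerID}, {PassengerID, SeatNo}.
In {Aircraft, DepTime, Dest, PassengerID, SeatNo}, {PassengerID} is not a superkey ({PassengerID}⁺ restricted to this set is {DepTime, PassengerID}), so split on PassengerID → DepTime into {DepTime, PassengerID} and {Aircraft, Dest, PassengerID, SeatNo}.
{DepTime, PassengerID} has no BCNF violation.
{Aircraft, Dest, PassengerID, SeatNo} has no BCNF violation.

{Aircraft, Dest, PassengerID, SeatNo}; {DepTime, PassengerID}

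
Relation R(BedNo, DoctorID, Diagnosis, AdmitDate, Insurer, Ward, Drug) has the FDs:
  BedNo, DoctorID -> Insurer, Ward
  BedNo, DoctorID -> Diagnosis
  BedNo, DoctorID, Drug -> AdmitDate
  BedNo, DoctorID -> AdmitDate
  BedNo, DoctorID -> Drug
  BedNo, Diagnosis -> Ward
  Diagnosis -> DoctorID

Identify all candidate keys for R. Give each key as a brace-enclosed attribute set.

{BedNo} never appears on the right of any FD, so every key must include it.
{BedNo, Diagnosis}⁺ = {AdmitDate, BedNo, Diagnosis, DoctorID, Drug, Insurer, Ward}, which is every attribute, so {BedNo, Diagnosis} is a candidate key.
{BedNo, DoctorID}⁺ = {AdmitDate, BedNo, Diagnosis, DoctorID, Drug, Insurer, Ward}, which is every attribute, so {BedNo, DoctorID} is a candidate key.
No proper subset of any of these is a key, and no other minimal superkey exists.

{BedNo, Diagnosis}, {BedNo, DoctorID}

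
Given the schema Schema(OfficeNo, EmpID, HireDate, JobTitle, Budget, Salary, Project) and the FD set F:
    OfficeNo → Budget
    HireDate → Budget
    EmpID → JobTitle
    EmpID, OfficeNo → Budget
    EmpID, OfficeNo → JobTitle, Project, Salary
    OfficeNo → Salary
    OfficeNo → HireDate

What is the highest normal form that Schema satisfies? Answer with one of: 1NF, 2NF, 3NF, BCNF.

1NF

Candidate key: {EmpID, OfficeNo}. Prime attributes: {EmpID, OfficeNo}.
For OfficeNo → Budget we have {OfficeNo}⁺ = {Budget, HireDate, OfficeNo, Salary}; {OfficeNo} is not a superkey, so BCNF fails.
Because {Budget} is non-prime and the left side of OfficeNo → Budget is not a superkey, the relation is not in 3NF.
{EmpID} is a proper subset of the key {EmpID, OfficeNo}, and {EmpID}⁺ contains the non-prime attribute {JobTitle} — a partial dependency, so 2NF is violated.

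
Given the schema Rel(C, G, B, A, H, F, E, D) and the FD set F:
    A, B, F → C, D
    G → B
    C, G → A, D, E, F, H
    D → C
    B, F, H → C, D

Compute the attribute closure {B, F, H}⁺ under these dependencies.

{B, C, D, F, H}

Start with {B, F, H}.
B, F, H → C, D applies; add {C, D} → now {B, C, D, F, H}.
No further FD applies.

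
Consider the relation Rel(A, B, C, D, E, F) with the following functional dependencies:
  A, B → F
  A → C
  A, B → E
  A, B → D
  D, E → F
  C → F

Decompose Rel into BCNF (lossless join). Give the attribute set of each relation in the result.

Candidate key of the original relation: {A, B}.
Within {A, B, C, D, E, F}: {A}⁺ ∩ {A, B, C, D, E, F} = {A, C, F}, not the whole set, so A → C, F violates BCNF; decompose into {A, C, F} and {A, B, D, E}.
Within {A, C, F}: {C}⁺ ∩ {A, C, F} = {C, F}, not the whole set, so C → F violates BCNF; decompose into {C, F} and {A, C}.
{C, F}: every determinant is a superkey — BCNF.
{A, C}: every determinant is a superkey — BCNF.
{A, B, D, E}: every determinant is a superkey — BCNF.

{A, B, D, E}; {A, C}; {C, F}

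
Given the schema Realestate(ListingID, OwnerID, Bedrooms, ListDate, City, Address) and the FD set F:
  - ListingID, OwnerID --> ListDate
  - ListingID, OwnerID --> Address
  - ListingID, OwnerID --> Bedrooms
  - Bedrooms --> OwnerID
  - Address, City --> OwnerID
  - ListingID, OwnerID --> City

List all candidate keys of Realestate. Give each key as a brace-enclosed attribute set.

No FD produces {ListingID}, so it must be in every candidate key.
{Bedrooms, ListingID} is a candidate key since {Bedrooms, ListingID}⁺ = {Address, Bedrooms, City, ListDate, ListingID, OwnerID} covers every attribute.
{ListingID, OwnerID} is a candidate key since {ListingID, OwnerID}⁺ = {Address, Bedrooms, City, ListDate, ListingID, OwnerID} covers every attribute.
{Address, City, ListingID} is a candidate key since {Address, City, ListingID}⁺ = {Address, Bedrooms, City, ListDate, ListingID, OwnerID} covers every attribute.
No proper subset of any of these is a key, and no other minimal superkey exists.

{Address, City, ListingID}, {Bedrooms, ListingID}, {ListingID, OwnerID}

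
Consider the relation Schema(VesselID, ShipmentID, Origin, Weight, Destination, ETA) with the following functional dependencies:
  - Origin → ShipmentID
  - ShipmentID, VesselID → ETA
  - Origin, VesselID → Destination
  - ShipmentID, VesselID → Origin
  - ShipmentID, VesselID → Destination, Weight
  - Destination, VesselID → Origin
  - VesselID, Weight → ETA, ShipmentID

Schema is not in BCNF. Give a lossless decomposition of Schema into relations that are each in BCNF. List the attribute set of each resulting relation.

{Destination, ETA, Origin, VesselID, Weight}; {Origin, ShipmentID}

Candidate keys of the original relation: {Destination, VesselID}, {Origin, VesselID}, {ShipmentID, VesselID}, {VesselID, Weight}.
In {Destination, ETA, Origin, ShipmentID, VesselID, Weight}, {Origin} is not a superkey ({Origin}⁺ restricted to this set is {Origin, ShipmentID}), so split on Origin → ShipmentID into {Origin, ShipmentID} and {Destination, ETA, Origin, VesselID, Weight}.
{Origin, ShipmentID} is in BCNF.
{Destination, ETA, Origin, VesselID, Weight} is in BCNF.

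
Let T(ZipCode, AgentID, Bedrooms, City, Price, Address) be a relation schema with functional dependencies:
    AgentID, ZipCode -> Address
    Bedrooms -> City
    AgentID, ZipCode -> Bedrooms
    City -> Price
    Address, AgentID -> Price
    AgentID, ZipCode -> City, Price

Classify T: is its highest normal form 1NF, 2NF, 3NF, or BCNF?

2NF

Candidate key: {AgentID, ZipCode}. Prime attributes: {AgentID, ZipCode}.
For Bedrooms -> City we have {Bedrooms}⁺ = {Bedrooms, City, Price}; {Bedrooms} is not a superkey, so BCNF fails.
Because {City} is non-prime and the left side of Bedrooms -> City is not a superkey, the relation is not in 3NF.
No proper subset of a key has a non-prime attribute in its closure, so there is no partial dependency; 2NF holds.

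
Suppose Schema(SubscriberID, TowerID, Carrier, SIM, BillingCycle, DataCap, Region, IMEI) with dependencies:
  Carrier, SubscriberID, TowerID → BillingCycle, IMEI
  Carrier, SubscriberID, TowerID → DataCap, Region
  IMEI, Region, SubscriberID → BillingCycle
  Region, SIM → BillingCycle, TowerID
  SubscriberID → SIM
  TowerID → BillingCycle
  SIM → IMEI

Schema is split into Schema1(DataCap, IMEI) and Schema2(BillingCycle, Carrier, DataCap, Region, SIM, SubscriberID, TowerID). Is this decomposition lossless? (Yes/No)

No

Common attributes: {DataCap}; their closure is {DataCap}.
The closure covers neither Schema1 nor Schema2 entirely; the join is not lossless.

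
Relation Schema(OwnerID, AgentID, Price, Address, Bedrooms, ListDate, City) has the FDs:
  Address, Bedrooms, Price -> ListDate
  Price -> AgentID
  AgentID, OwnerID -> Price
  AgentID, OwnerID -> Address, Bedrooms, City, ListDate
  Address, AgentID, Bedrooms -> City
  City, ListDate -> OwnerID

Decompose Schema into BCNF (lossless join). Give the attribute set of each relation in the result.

Candidate keys of the original relation: {Address, AgentID, Bedrooms, ListDate}, {Address, Bedrooms, Price}, {AgentID, City, ListDate}, {AgentID, OwnerID}, {City, ListDate, Price}, {OwnerID, Price}.
{Address, AgentID, Bedrooms, City, ListDate, OwnerID, Price}: {Price} determines {AgentID, Price} here but is not a superkey — split on Price -> AgentID, giving {AgentID, Price} and {Address, Bedrooms, City, ListDate, OwnerID, Price}.
{AgentID, Price} has no BCNF violation.
{Address, Bedrooms, City, ListDate, OwnerID, Price}: {City, ListDate} determines {City, ListDate, OwnerID} here but is not a superkey — split on City, ListDate -> OwnerID, giving {City, ListDate, OwnerID} and {Address, Bedrooms, City, ListDate, Price}.
{City, ListDate, OwnerID} has no BCNF violation.
{Address, Bedrooms, City, ListDate, Price} has no BCNF violation.

{Address, Bedrooms, City, ListDate, Price}; {AgentID, Price}; {City, ListDate, OwnerID}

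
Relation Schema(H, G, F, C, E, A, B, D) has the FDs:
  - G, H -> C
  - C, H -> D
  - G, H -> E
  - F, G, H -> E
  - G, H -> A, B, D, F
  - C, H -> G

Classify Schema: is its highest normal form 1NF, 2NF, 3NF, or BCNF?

BCNF

Candidate keys: {C, H}, {G, H}. Prime attributes: {C, G, H}.
The left-hand side of every FD is a superkey, so BCNF is satisfied.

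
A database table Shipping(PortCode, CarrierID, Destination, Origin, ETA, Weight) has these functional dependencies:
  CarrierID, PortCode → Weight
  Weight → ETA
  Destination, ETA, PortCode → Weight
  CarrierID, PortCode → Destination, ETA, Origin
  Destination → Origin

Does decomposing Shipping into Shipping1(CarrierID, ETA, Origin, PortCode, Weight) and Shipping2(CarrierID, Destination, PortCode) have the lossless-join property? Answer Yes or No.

Common attributes: {CarrierID, PortCode}; their closure is {CarrierID, Destination, ETA, Origin, PortCode, Weight}.
This includes all of Shipping1, so the common attributes are a superkey of Shipping1 — the join is lossless.

Yes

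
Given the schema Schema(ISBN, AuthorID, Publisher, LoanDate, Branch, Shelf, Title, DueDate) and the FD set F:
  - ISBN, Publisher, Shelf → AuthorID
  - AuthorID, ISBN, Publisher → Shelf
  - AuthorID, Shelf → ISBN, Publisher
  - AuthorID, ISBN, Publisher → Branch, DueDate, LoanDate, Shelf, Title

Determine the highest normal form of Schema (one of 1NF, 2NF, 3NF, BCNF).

BCNF

Candidate keys: {AuthorID, ISBN, Publisher}, {AuthorID, Shelf}, {ISBN, Publisher, Shelf}. Prime attributes: {AuthorID, ISBN, Publisher, Shelf}.
Each dependency's left side is a superkey — BCNF holds.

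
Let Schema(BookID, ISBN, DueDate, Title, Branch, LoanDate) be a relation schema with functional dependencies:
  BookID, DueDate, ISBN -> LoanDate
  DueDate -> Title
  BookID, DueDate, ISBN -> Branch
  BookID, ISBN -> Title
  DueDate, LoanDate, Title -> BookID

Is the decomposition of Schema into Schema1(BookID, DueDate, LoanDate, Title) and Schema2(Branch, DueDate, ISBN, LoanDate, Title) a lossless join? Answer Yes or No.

Schema1 ∩ Schema2 = {DueDate, LoanDate, Title}; its closure under F is {BookID, DueDate, LoanDate, Title}.
Schema1 is contained in that closure, so Schema1 ∩ Schema2 -> Schema1 holds and the join is lossless.

Yes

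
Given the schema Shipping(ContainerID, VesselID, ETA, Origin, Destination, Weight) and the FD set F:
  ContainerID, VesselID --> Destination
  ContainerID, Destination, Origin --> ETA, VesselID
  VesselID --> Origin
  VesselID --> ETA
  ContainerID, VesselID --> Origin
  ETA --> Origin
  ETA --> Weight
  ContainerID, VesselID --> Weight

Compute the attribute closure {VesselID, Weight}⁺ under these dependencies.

Start with {VesselID, Weight}.
VesselID --> Origin applies; add {Origin} → now {Origin, VesselID, Weight}.
VesselID --> ETA applies; add {ETA} → now {ETA, Origin, VesselID, Weight}.
No further FD applies.

{ETA, Origin, VesselID, Weight}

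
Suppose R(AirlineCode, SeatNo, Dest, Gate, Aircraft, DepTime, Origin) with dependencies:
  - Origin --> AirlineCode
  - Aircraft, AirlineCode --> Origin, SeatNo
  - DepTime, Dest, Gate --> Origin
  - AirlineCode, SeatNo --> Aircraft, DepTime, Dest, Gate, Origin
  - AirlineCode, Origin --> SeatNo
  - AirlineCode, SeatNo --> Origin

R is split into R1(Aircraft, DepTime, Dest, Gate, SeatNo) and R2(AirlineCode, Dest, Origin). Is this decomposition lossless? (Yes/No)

The shared attributes are {Dest} and {Dest}⁺ = {Dest}.
The closure covers neither R1 nor R2 entirely; the join is not lossless.

No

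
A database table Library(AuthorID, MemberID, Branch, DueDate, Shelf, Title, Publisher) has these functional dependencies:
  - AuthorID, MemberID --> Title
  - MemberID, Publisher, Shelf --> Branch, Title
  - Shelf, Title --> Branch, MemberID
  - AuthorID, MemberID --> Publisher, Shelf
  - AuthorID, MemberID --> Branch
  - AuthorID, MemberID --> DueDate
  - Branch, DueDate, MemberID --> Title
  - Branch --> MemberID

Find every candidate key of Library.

{AuthorID} never appears on the right of any FD, so every key must include it.
{AuthorID, Branch}⁺ = {AuthorID, Branch, DueDate, MemberID, Publisher, Shelf, Title}, which is every attribute, so {AuthorID, Branch} is a candidate key.
{AuthorID, MemberID}⁺ = {AuthorID, Branch, DueDate, MemberID, Publisher, Shelf, Title}, which is every attribute, so {AuthorID, MemberID} is a candidate key.
{AuthorID, Shelf, Title}⁺ = {AuthorID, Branch, DueDate, MemberID, Publisher, Shelf, Title}, which is every attribute, so {AuthorID, Shelf, Title} is a candidate key.
Any other superkey properly contains one of these, so there are no further candidate keys.

{AuthorID, Branch}, {AuthorID, MemberID}, {AuthorID, Shelf, Title}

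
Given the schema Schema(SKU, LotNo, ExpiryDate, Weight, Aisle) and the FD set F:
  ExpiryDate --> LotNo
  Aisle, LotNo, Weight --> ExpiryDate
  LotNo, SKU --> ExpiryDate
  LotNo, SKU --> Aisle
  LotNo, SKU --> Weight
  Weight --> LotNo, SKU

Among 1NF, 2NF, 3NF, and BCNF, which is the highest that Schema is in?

3NF

Candidate keys: {ExpiryDate, SKU}, {LotNo, SKU}, {Weight}. Prime attributes: {ExpiryDate, LotNo, SKU, Weight}.
ExpiryDate --> LotNo breaks BCNF: {ExpiryDate}⁺ = {ExpiryDate, LotNo}, so {ExpiryDate} is not a superkey.
But every attribute on its right side ({LotNo}) is prime, and the same holds for every other non-superkey FD, so 3NF still holds.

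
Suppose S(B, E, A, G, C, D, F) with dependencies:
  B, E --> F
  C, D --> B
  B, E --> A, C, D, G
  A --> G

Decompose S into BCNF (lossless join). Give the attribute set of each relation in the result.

Candidate keys of the original relation: {B, E}, {C, D, E}.
In {A, B, C, D, E, F, G}, {C, D} is not a superkey ({C, D}⁺ restricted to this set is {B, C, D}), so split on C, D --> B into {B, C, D} and {A, C, D, E, F, G}.
{B, C, D} has no BCNF violation.
In {A, C, D, E, F, G}, {A} is not a superkey ({A}⁺ restricted to this set is {A, G}), so split on A --> G into {A, G} and {A, C, D, E, F}.
{A, G} has no BCNF violation.
{A, C, D, E, F} has no BCNF violation.

{A, C, D, E, F}; {A, G}; {B, C, D}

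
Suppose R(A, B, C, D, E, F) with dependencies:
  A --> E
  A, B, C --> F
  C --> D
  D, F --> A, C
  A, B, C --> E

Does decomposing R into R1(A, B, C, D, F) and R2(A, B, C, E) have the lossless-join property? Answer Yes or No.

Yes

Common attributes: {A, B, C}; their closure is {A, B, C, D, E, F}.
R1 is contained in that closure, so R1 ∩ R2 --> R1 holds and the join is lossless.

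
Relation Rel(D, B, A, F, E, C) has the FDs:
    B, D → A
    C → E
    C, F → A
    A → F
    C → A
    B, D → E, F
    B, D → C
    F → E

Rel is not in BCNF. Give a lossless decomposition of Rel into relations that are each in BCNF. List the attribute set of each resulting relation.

Candidate key of the original relation: {B, D}.
In {A, B, C, D, E, F}, {C} is not a superkey ({C}⁺ restricted to this set is {A, C, E, F}), so split on C → A, E, F into {A, C, E, F} and {B, C, D}.
In {A, C, E, F}, {A} is not a superkey ({A}⁺ restricted to this set is {A, E, F}), so split on A → E, F into {A, E, F} and {A, C}.
In {A, E, F}, {F} is not a superkey ({F}⁺ restricted to this set is {E, F}), so split on F → E into {E, F} and {A, F}.
{E, F} has no BCNF violation.
{A, F} has no BCNF violation.
{A, C} has no BCNF violation.
{B, C, D} has no BCNF violation.

{A, C}; {A, F}; {B, C, D}; {E, F}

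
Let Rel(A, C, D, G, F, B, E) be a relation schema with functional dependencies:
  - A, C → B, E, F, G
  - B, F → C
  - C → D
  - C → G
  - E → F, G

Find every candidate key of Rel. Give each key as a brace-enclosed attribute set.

{A, B, E}, {A, B, F}, {A, C}

{A} never appears on the right of any FD, so every key must include it.
{A, C} is a candidate key since {A, C}⁺ = {A, B, C, D, E, F, G} covers every attribute.
{A, B, E} is a candidate key since {A, B, E}⁺ = {A, B, C, D, E, F, G} covers every attribute.
{A, B, F} is a candidate key since {A, B, F}⁺ = {A, B, C, D, E, F, G} covers every attribute.
These are minimal and exhaustive — every other superkey contains one of them.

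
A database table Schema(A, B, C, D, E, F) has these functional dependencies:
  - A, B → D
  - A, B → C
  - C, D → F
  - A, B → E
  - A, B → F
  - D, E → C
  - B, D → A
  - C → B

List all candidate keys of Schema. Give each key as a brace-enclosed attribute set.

{A, B} is a candidate key since {A, B}⁺ = {A, B, C, D, E, F} covers every attribute.
{A, C} is a candidate key since {A, C}⁺ = {A, B, C, D, E, F} covers every attribute.
{B, D} is a candidate key since {B, D}⁺ = {A, B, C, D, E, F} covers every attribute.
{C, D} is a candidate key since {C, D}⁺ = {A, B, C, D, E, F} covers every attribute.
{D, E} is a candidate key since {D, E}⁺ = {A, B, C, D, E, F} covers every attribute.
These are minimal and exhaustive — every other superkey contains one of them.

{A, B}, {A, C}, {B, D}, {C, D}, {D, E}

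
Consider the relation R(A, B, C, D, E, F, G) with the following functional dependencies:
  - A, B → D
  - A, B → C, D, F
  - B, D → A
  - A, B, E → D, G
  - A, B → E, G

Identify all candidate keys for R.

{B} never appears on the right of any FD, so every key must include it.
{A, B} is a candidate key since {A, B}⁺ = {A, B, C, D, E, F, G} covers every attribute.
{B, D} is a candidate key since {B, D}⁺ = {A, B, C, D, E, F, G} covers every attribute.
No proper subset of any of these is a key, and no other minimal superkey exists.

{A, B}, {B, D}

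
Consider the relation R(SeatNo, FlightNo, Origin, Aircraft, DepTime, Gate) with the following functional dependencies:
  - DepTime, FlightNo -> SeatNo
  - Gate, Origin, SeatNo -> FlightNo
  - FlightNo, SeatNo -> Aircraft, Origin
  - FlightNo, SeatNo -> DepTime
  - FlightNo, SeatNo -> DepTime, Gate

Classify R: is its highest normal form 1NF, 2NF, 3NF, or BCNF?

Candidate keys: {DepTime, FlightNo}, {FlightNo, SeatNo}, {Gate, Origin, SeatNo}. Prime attributes: {DepTime, FlightNo, Gate, Origin, SeatNo}.
Each dependency's left side is a superkey — BCNF holds.

BCNF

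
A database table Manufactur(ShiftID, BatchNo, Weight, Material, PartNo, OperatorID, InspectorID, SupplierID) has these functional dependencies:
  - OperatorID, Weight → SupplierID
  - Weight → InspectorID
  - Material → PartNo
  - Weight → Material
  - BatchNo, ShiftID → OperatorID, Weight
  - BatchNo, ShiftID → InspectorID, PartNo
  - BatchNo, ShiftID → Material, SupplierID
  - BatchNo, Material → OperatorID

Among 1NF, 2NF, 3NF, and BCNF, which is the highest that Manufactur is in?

2NF

Candidate key: {BatchNo, ShiftID}. Prime attributes: {BatchNo, ShiftID}.
For OperatorID, Weight → SupplierID we have {OperatorID, Weight}⁺ = {InspectorID, Material, OperatorID, PartNo, SupplierID, Weight}; {OperatorID, Weight} is not a superkey, so BCNF fails.
OperatorID, Weight → SupplierID has non-prime {SupplierID} on the right and a non-superkey on the left, so 3NF fails.
No non-prime attribute depends on a proper subset of any candidate key, so 2NF holds.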